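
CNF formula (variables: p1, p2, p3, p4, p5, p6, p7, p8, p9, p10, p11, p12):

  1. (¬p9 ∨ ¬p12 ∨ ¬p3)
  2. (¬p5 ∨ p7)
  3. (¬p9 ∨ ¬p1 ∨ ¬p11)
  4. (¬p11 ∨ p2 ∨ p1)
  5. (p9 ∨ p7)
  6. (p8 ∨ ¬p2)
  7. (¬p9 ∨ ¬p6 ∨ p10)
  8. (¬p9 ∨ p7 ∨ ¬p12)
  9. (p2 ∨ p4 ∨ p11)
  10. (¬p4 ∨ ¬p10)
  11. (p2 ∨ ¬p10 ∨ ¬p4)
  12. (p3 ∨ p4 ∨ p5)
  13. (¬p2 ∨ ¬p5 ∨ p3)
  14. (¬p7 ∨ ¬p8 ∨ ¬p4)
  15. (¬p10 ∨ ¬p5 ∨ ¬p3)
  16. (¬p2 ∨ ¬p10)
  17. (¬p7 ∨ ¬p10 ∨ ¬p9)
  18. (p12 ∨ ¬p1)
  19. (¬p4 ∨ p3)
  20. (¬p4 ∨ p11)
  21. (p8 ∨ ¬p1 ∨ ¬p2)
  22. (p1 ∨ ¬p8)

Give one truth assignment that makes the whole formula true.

Try p1 = True.
  then p12 is forced to True.
Branch on p2: take p2 = False.
Set p3 = True and propagate.
  then p9 is forced to False.
  then p7 is forced to True.
For the remaining variables, p4 = False, p5 = True, p6 = True, p8 = True, p10 = False, p11 = True works.
Every clause has at least one true literal under this assignment.

p1 = 1, p2 = 0, p3 = 1, p4 = 0, p5 = 1, p6 = 1, p7 = 1, p8 = 1, p9 = 0, p10 = 0, p11 = 1, p12 = 1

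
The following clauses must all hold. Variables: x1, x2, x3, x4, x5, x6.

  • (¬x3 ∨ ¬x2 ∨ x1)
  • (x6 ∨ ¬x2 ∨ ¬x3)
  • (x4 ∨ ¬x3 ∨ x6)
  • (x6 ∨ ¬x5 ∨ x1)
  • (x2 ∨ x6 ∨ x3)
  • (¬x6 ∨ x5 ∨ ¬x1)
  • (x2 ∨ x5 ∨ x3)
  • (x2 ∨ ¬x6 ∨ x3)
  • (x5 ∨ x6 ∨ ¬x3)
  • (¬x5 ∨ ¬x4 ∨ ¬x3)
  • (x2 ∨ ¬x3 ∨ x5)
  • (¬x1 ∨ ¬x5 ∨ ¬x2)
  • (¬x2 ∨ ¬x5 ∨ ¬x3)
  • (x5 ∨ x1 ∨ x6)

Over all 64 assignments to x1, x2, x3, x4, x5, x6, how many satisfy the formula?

8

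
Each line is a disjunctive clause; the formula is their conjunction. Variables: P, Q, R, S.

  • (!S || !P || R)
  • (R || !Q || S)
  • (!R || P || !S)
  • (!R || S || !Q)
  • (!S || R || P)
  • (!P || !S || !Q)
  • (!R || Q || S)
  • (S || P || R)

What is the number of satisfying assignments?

Satisfying assignments:
  P=1 Q=0 R=0 S=0
  P=1 Q=0 R=1 S=1
Count: 2.

2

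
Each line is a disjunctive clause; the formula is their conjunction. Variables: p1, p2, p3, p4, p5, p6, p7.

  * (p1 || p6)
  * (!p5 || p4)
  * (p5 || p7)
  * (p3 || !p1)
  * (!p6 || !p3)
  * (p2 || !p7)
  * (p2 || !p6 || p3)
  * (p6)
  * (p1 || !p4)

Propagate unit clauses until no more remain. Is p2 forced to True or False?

(p6) stands alone — p6 = True.
(!p3 || !p6): since p6 = True, the clause reduces to (!p3). p3 = False.
(!p1 || p3): since p3 = False, the clause reduces to (!p1). p1 = False.
From (!p6 || p3 || p2) and p3 = False, p6 = True: p2 = True.

True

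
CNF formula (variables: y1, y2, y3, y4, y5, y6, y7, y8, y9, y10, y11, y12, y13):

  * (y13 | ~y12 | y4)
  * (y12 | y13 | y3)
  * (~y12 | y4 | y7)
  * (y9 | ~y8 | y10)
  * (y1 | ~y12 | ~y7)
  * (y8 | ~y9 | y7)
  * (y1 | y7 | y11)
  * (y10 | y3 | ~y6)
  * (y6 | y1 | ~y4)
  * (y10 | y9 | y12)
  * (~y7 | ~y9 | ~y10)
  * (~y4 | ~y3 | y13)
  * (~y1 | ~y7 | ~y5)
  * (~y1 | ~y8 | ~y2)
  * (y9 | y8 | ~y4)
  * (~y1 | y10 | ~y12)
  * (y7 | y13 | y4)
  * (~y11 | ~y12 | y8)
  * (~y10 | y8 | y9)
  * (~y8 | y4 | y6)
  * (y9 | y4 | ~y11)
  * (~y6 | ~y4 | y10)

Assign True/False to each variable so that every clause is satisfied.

y1=1, y2=0, y3=0, y4=1, y5=0, y6=0, y7=0, y8=1, y9=1, y10=1, y11=0, y12=1, y13=1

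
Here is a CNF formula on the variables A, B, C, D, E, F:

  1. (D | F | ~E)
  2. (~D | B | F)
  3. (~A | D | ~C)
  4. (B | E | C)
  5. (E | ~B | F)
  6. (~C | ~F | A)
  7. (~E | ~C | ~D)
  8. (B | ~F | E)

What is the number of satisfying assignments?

Split on E, then F.
  E=1, F=1: forces C=0; A, B, D free → 2^3 = 8.
  E=1, F=0: remaining (A,B,C,D) ∈ {(0,1,0,1); (1,1,0,1)} — 2.
  E=0, F=1: 5 of the 16 assignments to (A,B,C,D) work.
  E=0, F=0: remaining (A,B,C,D) ∈ {(0,0,1,0)} — 1.
Total: 8 + 2 + 5 + 1 = 16.

16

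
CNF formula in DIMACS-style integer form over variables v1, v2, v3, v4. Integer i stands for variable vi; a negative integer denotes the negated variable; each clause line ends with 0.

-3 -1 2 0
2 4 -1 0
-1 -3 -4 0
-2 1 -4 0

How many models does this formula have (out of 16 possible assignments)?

Case analysis on v1 and v2:
  v1=1, v2=1: remaining (v3,v4) ∈ {(0,0); (0,1); (1,0)} — 3.
  v1=1, v2=0: remaining (v3,v4) ∈ {(0,1)} — 1.
  v1=0, v2=1: remaining (v3,v4) ∈ {(0,0); (1,0)} — 2.
  v1=0, v2=0: remaining (v3,v4) ∈ {(0,0); (0,1); (1,0); (1,1)} — 4.
Total: 3 + 1 + 2 + 4 = 10.

10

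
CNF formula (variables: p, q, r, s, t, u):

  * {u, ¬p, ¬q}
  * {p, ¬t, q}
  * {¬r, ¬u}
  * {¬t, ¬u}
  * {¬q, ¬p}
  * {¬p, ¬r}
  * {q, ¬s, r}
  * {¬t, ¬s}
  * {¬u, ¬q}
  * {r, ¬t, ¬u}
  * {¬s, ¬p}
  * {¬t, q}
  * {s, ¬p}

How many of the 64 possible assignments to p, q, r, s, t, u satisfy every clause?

10

Split on p, then q.
  p=T, q=T: a clause becomes empty — 0.
  p=T, q=F: a clause becomes empty — 0.
  p=F, q=T: r free; 3 ways for (s,t,u) × 2^1 = 6.
  p=F, q=F: remaining (r,s,t,u) ∈ {(F,F,F,F); (F,F,F,T); (T,F,F,F); (T,T,F,F)} — 4.
Total: 0 + 0 + 6 + 4 = 10.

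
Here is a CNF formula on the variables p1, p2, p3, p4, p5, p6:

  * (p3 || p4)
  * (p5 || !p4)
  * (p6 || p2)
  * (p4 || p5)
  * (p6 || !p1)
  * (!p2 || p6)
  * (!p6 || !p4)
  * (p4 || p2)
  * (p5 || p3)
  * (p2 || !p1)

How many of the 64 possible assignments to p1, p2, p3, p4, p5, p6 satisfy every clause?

2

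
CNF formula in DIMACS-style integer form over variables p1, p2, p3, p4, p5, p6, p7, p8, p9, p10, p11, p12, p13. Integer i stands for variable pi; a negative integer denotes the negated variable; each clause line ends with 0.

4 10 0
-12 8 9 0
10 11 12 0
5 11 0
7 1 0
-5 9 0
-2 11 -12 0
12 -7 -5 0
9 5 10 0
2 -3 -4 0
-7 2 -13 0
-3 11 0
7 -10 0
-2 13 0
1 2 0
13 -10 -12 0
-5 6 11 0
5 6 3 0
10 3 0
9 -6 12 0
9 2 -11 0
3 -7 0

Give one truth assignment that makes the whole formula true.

p1=F, p2=T, p3=T, p4=F, p5=F, p6=T, p7=T, p8=F, p9=T, p10=T, p11=T, p12=F, p13=T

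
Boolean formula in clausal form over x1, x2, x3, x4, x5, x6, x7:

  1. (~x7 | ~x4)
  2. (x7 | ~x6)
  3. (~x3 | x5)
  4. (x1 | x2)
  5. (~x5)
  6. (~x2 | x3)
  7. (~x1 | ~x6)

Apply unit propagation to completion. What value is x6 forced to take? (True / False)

False

(~x5) is a unit clause: x5 = False.
(~x3 | x5) with x5 = False leaves only ~x3, so x3 = False.
(~x2 | x3) with x3 = False leaves only ~x2, so x2 = False.
(x2 | x1): since x2 = False, the clause reduces to (x1). x1 = True.
(~x1 | ~x6) with x1 = True leaves only ~x6, so x6 = False.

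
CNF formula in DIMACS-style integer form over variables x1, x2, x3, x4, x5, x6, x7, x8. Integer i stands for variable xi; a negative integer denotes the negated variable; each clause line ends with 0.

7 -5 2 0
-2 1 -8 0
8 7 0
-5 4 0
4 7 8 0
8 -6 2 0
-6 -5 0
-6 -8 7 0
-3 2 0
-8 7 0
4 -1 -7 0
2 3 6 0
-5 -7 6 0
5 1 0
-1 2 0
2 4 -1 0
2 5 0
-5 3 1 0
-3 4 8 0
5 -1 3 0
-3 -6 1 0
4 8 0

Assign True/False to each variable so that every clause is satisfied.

x1=T, x2=T, x3=T, x4=T, x5=F, x6=T, x7=T, x8=F

Check each clause:
  1. (x2 \/ ~x5 \/ x7) — x2 is true.
  2. (~x8 \/ ~x2 \/ x1) — ~x8 is true.
  3. (x8 \/ x7) — x7 is true.
  4. (~x5 \/ x4) — ~x5 is true.
  5. (x4 \/ x7 \/ x8) — x4 is true.
  6. (x8 \/ ~x6 \/ x2) — x2 is true.
  7. (~x6 \/ ~x5) — ~x5 is true.
  8. (~x8 \/ ~x6 \/ x7) — ~x8 is true.
  9. (x2 \/ ~x3) — x2 is true.
  10. (~x8 \/ x7) — ~x8 is true.
  11. (~x7 \/ x4 \/ ~x1) — x4 is true.
  12. (x6 \/ x3 \/ x2) — x2 is true.
  13. (~x5 \/ x6 \/ ~x7) — ~x5 is true.
  14. (x5 \/ x1) — x1 is true.
  15. (x2 \/ ~x1) — x2 is true.
  16. (~x1 \/ x2 \/ x4) — x2 is true.
  17. (x2 \/ x5) — x2 is true.
  18. (~x5 \/ x3 \/ x1) — x1 is true.
  19. (x4 \/ x8 \/ ~x3) — x4 is true.
  20. (x5 \/ x3 \/ ~x1) — x3 is true.
  21. (x1 \/ ~x3 \/ ~x6) — x1 is true.
  22. (x4 \/ x8) — x4 is true.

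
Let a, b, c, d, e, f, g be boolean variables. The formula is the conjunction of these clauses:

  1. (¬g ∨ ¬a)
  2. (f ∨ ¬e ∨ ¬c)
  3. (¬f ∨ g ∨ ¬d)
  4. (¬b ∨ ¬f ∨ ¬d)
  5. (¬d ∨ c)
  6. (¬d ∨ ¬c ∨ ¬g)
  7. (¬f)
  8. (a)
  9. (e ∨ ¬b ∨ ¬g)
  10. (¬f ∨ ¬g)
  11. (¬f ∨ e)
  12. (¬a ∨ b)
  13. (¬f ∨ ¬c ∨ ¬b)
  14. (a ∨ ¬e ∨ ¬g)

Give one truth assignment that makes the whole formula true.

a = 1, b = 1, c = 0, d = 0, e = 0, f = 0, g = 0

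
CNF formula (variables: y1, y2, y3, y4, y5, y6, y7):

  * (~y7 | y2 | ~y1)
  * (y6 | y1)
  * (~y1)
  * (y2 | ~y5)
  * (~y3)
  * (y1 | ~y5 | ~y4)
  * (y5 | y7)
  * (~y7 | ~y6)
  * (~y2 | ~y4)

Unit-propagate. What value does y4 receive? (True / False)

False

(~y1) is a unit clause: y1 = False.
From (y6 | y1) and y1 = False: y6 = True.
(~y3) stands alone — y3 = False.
(~y7 | ~y6): since y6 = True, the clause reduces to (~y7). y7 = False.
(y5 | y7): since y7 = False, the clause reduces to (y5). y5 = True.
In (~y5 | y2), ~y5 is now false; y2 must hold, so y2 = True.
(~y4 | ~y5 | y1) with y1 = False, y5 = True leaves only ~y4, so y4 = False.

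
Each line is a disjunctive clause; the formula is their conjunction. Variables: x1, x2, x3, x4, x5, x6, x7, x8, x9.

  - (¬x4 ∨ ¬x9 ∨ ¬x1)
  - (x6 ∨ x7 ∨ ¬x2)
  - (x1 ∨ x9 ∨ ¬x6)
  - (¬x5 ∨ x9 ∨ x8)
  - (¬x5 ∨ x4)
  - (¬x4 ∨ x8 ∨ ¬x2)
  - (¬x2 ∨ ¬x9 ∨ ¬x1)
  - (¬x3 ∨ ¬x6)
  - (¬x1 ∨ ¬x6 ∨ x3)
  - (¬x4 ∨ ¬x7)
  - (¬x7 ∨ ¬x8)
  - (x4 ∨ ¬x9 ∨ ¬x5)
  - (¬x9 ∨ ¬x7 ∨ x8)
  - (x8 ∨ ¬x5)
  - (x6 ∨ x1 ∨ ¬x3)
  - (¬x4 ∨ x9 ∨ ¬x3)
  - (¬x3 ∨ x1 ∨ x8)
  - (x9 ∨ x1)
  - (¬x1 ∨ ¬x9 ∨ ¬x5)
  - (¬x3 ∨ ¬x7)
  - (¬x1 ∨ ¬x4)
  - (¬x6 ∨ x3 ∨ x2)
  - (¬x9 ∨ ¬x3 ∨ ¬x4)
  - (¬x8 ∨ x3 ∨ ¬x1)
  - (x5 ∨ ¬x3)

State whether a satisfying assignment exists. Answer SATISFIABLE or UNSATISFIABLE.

Try x1 = False.
  then x9 is forced to True.
For the remaining variables, x2 = False, x3 = False, x4 = True, x5 = False, x6 = False, x7 = False, x8 = False works.
So x1=False, x2=False, x3=False, x4=True, x5=False, x6=False, x7=False, x8=False, x9=True is a satisfying assignment.

SATISFIABLE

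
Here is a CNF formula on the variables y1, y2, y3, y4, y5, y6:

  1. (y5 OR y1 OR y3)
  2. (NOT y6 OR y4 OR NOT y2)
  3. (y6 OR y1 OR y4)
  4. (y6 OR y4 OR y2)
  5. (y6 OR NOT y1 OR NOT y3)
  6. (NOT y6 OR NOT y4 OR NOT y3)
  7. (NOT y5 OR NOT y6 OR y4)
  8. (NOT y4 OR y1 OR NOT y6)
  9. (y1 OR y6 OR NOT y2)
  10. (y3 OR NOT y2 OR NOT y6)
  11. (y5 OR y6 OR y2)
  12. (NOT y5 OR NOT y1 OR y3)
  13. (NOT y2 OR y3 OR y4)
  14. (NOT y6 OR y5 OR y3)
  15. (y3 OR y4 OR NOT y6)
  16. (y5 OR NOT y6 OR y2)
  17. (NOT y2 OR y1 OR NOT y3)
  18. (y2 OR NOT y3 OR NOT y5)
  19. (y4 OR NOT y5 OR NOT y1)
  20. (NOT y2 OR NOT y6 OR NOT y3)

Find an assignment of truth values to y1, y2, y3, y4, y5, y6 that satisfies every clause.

y1 = False  y2 = False  y3 = False  y4 = True  y5 = True  y6 = False

Check each clause:
  1. (y5 OR y1 OR y3) — y5 is true.
  2. (NOT y6 OR y4 OR NOT y2) — NOT y6 is true.
  3. (y6 OR y1 OR y4) — y4 is true.
  4. (y4 OR y2 OR y6) — y4 is true.
  5. (NOT y1 OR y6 OR NOT y3) — NOT y3 is true.
  6. (NOT y6 OR NOT y4 OR NOT y3) — NOT y6 is true.
  7. (NOT y6 OR y4 OR NOT y5) — NOT y6 is true.
  8. (NOT y6 OR y1 OR NOT y4) — NOT y6 is true.
  9. (NOT y2 OR y6 OR y1) — NOT y2 is true.
  10. (NOT y6 OR NOT y2 OR y3) — NOT y6 is true.
  11. (y2 OR y5 OR y6) — y5 is true.
  12. (NOT y5 OR NOT y1 OR y3) — NOT y1 is true.
  13. (NOT y2 OR y3 OR y4) — y4 is true.
  14. (y3 OR y5 OR NOT y6) — NOT y6 is true.
  15. (y3 OR NOT y6 OR y4) — NOT y6 is true.
  16. (NOT y6 OR y5 OR y2) — NOT y6 is true.
  17. (NOT y2 OR NOT y3 OR y1) — NOT y3 is true.
  18. (y2 OR NOT y5 OR NOT y3) — NOT y3 is true.
  19. (NOT y1 OR y4 OR NOT y5) — y4 is true.
  20. (NOT y3 OR NOT y6 OR NOT y2) — NOT y6 is true.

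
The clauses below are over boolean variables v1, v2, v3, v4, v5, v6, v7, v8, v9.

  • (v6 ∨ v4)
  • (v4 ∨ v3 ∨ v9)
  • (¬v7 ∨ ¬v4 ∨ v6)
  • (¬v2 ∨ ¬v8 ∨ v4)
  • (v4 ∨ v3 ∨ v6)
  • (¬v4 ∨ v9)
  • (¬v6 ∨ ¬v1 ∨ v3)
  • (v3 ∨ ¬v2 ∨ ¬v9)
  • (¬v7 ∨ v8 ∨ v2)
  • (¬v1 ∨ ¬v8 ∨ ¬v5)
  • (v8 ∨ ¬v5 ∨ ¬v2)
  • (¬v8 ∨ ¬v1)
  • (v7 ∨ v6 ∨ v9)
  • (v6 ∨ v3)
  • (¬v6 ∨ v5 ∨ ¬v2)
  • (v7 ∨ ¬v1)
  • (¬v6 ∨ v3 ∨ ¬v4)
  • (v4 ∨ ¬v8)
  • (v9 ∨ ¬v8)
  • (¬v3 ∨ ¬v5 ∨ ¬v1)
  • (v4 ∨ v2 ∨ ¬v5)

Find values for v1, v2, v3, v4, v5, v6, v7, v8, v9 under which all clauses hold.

v1=F  v2=F  v3=T  v4=F  v5=F  v6=T  v7=F  v8=F  v9=F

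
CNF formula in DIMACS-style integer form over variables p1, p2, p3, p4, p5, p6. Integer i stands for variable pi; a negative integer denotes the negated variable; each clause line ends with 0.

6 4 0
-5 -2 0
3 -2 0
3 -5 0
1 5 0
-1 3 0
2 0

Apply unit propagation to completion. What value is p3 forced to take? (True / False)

True

Unit clause (p2) sets p2 = True.
In (¬p2 ∨ ¬p5), ¬p2 is now false; ¬p5 must hold, so p5 = False.
(p3 ∨ ¬p2): since p2 = True, the clause reduces to (p3). p3 = True.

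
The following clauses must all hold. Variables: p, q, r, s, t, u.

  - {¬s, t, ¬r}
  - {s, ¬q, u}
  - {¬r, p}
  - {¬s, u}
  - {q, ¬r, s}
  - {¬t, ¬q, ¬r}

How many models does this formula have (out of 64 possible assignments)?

Case analysis on r and s:
  r=1, s=1: remaining (p,q,t,u) ∈ {(1,0,1,1)} — 1.
  r=1, s=0: remaining (p,q,t,u) ∈ {(1,1,0,1)} — 1.
  r=0, s=1: forces u=1; p, q, t free → 2^3 = 8.
  r=0, s=0: p, t free; 3 ways for (q,u) × 2^2 = 12.
Total: 1 + 1 + 8 + 12 = 22.

22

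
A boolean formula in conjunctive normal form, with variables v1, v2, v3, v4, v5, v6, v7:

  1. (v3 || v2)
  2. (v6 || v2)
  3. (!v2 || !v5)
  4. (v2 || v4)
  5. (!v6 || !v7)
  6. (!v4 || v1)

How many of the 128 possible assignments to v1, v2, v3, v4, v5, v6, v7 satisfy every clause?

20

Split on v2, then v4.
  v2=T, v4=T: v3 free; 3 ways for (v1,v5,v6,v7) × 2^1 = 6.
  v2=T, v4=F: v1, v3 free; 3 ways for (v5,v6,v7) × 2^2 = 12.
  v2=F, v4=T: remaining (v1,v3,v5,v6,v7) ∈ {(T,T,F,T,F); (T,T,T,T,F)} — 2.
  v2=F, v4=F: a clause becomes empty — 0.
Total: 6 + 12 + 2 + 0 = 20.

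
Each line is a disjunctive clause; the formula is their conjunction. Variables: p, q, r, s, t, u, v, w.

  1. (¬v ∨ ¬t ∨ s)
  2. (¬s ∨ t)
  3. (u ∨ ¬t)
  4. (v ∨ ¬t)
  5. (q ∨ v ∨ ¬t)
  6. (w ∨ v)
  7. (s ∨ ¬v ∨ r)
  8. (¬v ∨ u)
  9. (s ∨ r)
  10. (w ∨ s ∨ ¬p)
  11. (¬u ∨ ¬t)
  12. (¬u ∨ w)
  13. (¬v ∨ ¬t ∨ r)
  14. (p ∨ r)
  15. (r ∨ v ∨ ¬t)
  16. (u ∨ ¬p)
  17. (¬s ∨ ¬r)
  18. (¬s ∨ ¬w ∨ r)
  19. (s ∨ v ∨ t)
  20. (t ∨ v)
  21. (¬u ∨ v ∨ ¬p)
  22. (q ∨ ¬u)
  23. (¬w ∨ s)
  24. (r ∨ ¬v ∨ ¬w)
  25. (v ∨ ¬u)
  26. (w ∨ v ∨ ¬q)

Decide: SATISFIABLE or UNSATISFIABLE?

UNSATISFIABLE

v = True:
  propagation gives u=True, t=False, s=False, r=True; an empty clause results — contradiction.
v = False:
  propagation gives t=False; an empty clause results — contradiction.
Every branch closes, so no satisfying assignment exists.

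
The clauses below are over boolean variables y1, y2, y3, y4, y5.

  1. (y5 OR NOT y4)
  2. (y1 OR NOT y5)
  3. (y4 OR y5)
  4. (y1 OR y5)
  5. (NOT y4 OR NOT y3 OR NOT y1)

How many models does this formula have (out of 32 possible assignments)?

6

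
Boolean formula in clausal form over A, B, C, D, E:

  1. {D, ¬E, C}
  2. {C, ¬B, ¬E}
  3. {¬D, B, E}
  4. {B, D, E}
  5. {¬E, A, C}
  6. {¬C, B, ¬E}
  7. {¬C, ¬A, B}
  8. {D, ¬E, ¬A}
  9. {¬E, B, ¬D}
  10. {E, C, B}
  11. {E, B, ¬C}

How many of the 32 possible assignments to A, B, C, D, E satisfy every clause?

11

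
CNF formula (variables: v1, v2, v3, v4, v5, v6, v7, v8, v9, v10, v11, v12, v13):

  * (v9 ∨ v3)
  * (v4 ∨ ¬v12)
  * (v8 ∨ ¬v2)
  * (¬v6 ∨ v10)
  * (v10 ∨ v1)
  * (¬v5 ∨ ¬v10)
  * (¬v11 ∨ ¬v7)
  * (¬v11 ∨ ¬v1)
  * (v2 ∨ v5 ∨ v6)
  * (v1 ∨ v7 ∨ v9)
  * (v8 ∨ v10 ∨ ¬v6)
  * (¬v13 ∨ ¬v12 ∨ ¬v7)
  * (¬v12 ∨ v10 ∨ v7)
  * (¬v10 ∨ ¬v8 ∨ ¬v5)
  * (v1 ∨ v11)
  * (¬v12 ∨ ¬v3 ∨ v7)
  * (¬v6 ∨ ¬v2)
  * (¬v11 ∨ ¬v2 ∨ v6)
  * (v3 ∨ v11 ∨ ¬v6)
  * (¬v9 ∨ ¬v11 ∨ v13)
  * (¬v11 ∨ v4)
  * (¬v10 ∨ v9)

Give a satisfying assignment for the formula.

v4 occurs only positively in the remaining clauses — set v4 = True.
Branch on v1: take v1 = True.
  then v11 is forced to False.
Try v2 = True.
  then v8 is forced to True.
  then v6 is forced to False.
The remaining clauses are satisfied by v3 = False, v5 = False, v7 = True, v9 = True, v10 = True, v12 = True, v13 = False.
Check each clause:
  1. (v3 ∨ v9) — v9 is true.
  2. (¬v12 ∨ v4) — v4 is true.
  3. (¬v2 ∨ v8) — v8 is true.
  4. (¬v6 ∨ v10) — ¬v6 is true.
  5. (v10 ∨ v1) — v1 is true.
  6. (¬v10 ∨ ¬v5) — ¬v5 is true.
  7. (¬v11 ∨ ¬v7) — ¬v11 is true.
  8. (¬v1 ∨ ¬v11) — ¬v11 is true.
  9. (v2 ∨ v6 ∨ v5) — v2 is true.
  10. (v7 ∨ v1 ∨ v9) — v9 is true.
  11. (¬v6 ∨ v10 ∨ v8) — v8 is true.
  12. (¬v7 ∨ ¬v13 ∨ ¬v12) — ¬v13 is true.
  13. (v7 ∨ ¬v12 ∨ v10) — v10 is true.
  14. (¬v5 ∨ ¬v10 ∨ ¬v8) — ¬v5 is true.
  15. (v11 ∨ v1) — v1 is true.
  16. (v7 ∨ ¬v12 ∨ ¬v3) — ¬v3 is true.
  17. (¬v6 ∨ ¬v2) — ¬v6 is true.
  18. (v6 ∨ ¬v2 ∨ ¬v11) — ¬v11 is true.
  19. (v3 ∨ v11 ∨ ¬v6) — ¬v6 is true.
  20. (¬v11 ∨ ¬v9 ∨ v13) — ¬v11 is true.
  21. (¬v11 ∨ v4) — v4 is true.
  22. (v9 ∨ ¬v10) — v9 is true.

v1 = 1  v2 = 1  v3 = 0  v4 = 1  v5 = 0  v6 = 0  v7 = 1  v8 = 1  v9 = 1  v10 = 1  v11 = 0  v12 = 1  v13 = 0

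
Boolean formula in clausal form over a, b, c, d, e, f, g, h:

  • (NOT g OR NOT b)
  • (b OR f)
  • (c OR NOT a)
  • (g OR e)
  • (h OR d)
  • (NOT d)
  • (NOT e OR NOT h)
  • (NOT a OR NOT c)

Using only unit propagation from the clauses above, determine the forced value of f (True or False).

True

(NOT d) stands alone — d = False.
(d OR h) with d = False leaves only h, so h = True.
In (NOT h OR NOT e), NOT h is now false; NOT e must hold, so e = False.
In (e OR g), e is now false; g must hold, so g = True.
(NOT b OR NOT g) with g = True leaves only NOT b, so b = False.
(b OR f) with b = False leaves only f, so f = True.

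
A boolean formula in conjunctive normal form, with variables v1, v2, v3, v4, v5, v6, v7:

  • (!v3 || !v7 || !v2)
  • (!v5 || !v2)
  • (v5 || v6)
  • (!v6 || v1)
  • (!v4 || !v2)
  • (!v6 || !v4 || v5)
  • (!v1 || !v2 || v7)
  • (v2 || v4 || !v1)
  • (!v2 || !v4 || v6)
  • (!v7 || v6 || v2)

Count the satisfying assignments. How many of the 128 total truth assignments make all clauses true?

11

Case analysis on v2 and v6:
  v2=T, v6=T: remaining (v1,v3,v4,v5,v7) ∈ {(T,F,F,F,T)} — 1.
  v2=T, v6=F: a clause becomes empty — 0.
  v2=F, v6=T: remaining (v1,v3,v4,v5,v7) ∈ {(T,F,T,T,F); (T,F,T,T,T); (T,T,T,T,F); (T,T,T,T,T)} — 4.
  v2=F, v6=F: v3 free; 3 ways for (v1,v4,v5,v7) × 2^1 = 6.
Total: 1 + 0 + 4 + 6 = 11.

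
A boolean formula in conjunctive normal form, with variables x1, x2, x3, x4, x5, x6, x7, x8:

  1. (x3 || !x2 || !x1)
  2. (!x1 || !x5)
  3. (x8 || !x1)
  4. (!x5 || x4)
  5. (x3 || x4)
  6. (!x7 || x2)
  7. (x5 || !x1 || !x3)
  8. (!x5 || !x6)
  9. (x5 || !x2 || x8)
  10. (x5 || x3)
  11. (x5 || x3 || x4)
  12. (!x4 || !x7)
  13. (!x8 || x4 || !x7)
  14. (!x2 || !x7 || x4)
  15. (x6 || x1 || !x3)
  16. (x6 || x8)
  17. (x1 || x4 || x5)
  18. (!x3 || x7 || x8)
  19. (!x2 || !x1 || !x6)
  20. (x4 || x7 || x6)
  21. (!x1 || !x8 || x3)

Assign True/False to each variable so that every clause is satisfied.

Set x1 = False and propagate.
Try x2 = False.
  then x7 is forced to False.
The remaining clauses are satisfied by x3 = True, x4 = True, x5 = False, x6 = True, x8 = True.
Every clause has at least one true literal under this assignment.

x1=False, x2=False, x3=True, x4=True, x5=False, x6=True, x7=False, x8=True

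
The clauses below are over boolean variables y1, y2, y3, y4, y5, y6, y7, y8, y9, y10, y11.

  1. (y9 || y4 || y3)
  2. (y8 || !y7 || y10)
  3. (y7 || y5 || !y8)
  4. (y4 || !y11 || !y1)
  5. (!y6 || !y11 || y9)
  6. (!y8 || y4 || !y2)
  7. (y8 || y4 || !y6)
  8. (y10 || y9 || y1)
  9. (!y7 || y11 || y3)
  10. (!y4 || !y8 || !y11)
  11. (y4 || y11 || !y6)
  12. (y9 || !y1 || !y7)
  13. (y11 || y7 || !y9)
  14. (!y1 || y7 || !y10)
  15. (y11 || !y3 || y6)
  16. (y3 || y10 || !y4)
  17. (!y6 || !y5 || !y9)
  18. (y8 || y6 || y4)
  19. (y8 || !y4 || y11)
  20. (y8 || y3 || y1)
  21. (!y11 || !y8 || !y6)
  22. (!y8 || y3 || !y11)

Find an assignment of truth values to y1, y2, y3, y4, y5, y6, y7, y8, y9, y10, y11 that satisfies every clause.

y2 occurs only negated in the remaining clauses — set y2 = False.
Try y1 = False.
The remaining clauses are satisfied by y3 = True, y4 = True, y5 = False, y6 = True, y7 = True, y8 = False, y9 = True, y10 = True, y11 = True.
Every clause has at least one true literal under this assignment.

y1=False  y2=False  y3=True  y4=True  y5=False  y6=True  y7=True  y8=False  y9=True  y10=True  y11=True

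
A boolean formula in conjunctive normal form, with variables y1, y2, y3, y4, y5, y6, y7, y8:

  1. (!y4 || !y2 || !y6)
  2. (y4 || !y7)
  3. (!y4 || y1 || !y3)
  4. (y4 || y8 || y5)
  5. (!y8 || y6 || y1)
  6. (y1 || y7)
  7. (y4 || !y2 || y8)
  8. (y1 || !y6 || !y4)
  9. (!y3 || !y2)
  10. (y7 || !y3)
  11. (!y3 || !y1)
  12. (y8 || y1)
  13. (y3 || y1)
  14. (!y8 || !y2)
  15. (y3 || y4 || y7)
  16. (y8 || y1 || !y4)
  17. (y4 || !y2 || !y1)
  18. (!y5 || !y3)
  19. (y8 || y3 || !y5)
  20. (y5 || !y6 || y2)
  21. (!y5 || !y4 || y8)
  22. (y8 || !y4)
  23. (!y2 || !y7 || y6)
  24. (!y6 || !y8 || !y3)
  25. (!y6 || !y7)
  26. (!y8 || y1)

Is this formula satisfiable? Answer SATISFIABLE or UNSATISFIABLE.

SATISFIABLE

Try y1 = True.
  then y3 is forced to False.
Branch on y2: take y2 = False.
Try y4 = True.
  then y8 is forced to True.
The remaining clauses are satisfied by y5 = False, y6 = False, y7 = True.
So y1=True, y2=False, y3=False, y4=True, y5=False, y6=False, y7=True, y8=True is a satisfying assignment.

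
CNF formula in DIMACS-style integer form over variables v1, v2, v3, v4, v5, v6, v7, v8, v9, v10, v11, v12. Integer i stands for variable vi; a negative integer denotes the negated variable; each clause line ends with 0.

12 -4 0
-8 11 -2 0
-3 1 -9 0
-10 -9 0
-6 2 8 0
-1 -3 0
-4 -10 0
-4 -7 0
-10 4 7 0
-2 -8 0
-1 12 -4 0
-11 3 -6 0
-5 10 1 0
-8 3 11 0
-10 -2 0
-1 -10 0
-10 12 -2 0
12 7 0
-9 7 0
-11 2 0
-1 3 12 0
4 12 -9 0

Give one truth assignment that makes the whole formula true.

v1 = False  v2 = True  v3 = True  v4 = False  v5 = False  v6 = True  v7 = False  v8 = False  v9 = False  v10 = False  v11 = False  v12 = True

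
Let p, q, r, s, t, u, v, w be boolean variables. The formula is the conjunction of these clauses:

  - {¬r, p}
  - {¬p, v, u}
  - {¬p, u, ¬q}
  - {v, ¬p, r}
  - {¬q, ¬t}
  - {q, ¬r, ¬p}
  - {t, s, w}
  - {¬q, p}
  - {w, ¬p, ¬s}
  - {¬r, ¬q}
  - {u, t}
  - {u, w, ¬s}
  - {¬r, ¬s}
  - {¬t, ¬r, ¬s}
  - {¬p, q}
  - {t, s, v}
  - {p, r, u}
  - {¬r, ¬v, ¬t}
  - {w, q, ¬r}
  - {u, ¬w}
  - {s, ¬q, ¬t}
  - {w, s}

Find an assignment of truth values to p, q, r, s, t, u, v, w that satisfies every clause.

Pure literal: u appears only positively; assign u = True.
Set p = False and propagate.
  then r is forced to False.
  then q is forced to False.
Set s = True and propagate.
t, v, w are now unconstrained; take t = False, v = True, w = False.

p=False, q=False, r=False, s=True, t=False, u=True, v=True, w=False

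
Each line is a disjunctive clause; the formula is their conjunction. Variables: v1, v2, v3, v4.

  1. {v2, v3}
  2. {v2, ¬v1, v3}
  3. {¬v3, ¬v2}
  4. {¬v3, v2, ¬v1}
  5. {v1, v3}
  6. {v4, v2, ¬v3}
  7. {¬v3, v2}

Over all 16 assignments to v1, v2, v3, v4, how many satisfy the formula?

2

The models are:
  v1=T v2=T v3=F v4=F
  v1=T v2=T v3=F v4=T
That's 2 in total.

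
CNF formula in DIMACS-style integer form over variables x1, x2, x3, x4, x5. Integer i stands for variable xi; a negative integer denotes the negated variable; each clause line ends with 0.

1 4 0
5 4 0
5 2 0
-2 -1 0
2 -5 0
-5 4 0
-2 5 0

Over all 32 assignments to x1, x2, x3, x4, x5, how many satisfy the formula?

2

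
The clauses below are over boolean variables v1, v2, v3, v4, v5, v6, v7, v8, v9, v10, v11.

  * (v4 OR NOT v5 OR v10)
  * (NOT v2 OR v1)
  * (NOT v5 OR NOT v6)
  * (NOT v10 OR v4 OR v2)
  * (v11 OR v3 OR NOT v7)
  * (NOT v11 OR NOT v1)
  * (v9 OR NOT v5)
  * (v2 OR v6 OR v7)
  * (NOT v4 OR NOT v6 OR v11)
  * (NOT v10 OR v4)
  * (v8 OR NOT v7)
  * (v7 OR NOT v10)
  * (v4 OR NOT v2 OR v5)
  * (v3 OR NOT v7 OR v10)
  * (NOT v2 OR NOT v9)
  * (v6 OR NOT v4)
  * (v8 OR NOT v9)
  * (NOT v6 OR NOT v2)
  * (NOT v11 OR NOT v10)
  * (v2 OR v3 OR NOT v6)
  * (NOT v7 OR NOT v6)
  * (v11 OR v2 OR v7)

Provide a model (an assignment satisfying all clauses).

v3 occurs only positively in the remaining clauses — set v3 = True.
v8 occurs only positively in the remaining clauses — set v8 = True.
Set v1 = True and propagate.
  then v11 is forced to False.
Branch on v2: take v2 = False.
  then v7 is forced to True.
  then v6 is forced to False.
  then v4 is forced to False.
  then v10 is forced to False.
  then v5 is forced to False.
v9 is now unconstrained; take v9 = True.
Check each clause:
  1. (v4 OR v10 OR NOT v5) — NOT v5 is true.
  2. (NOT v2 OR v1) — v1 is true.
  3. (NOT v6 OR NOT v5) — NOT v6 is true.
  4. (v2 OR NOT v10 OR v4) — NOT v10 is true.
  5. (NOT v7 OR v11 OR v3) — v3 is true.
  6. (NOT v11 OR NOT v1) — NOT v11 is true.
  7. (v9 OR NOT v5) — v9 is true.
  8. (v2 OR v7 OR v6) — v7 is true.
  9. (NOT v4 OR v11 OR NOT v6) — NOT v6 is true.
  10. (v4 OR NOT v10) — NOT v10 is true.
  11. (NOT v7 OR v8) — v8 is true.
  12. (v7 OR NOT v10) — NOT v10 is true.
  13. (v5 OR v4 OR NOT v2) — NOT v2 is true.
  14. (v3 OR NOT v7 OR v10) — v3 is true.
  15. (NOT v9 OR NOT v2) — NOT v2 is true.
  16. (NOT v4 OR v6) — NOT v4 is true.
  17. (v8 OR NOT v9) — v8 is true.
  18. (NOT v6 OR NOT v2) — NOT v6 is true.
  19. (NOT v10 OR NOT v11) — NOT v11 is true.
  20. (v3 OR v2 OR NOT v6) — NOT v6 is true.
  21. (NOT v6 OR NOT v7) — NOT v6 is true.
  22. (v7 OR v11 OR v2) — v7 is true.

v1=True, v2=False, v3=True, v4=False, v5=False, v6=False, v7=True, v8=True, v9=True, v10=False, v11=False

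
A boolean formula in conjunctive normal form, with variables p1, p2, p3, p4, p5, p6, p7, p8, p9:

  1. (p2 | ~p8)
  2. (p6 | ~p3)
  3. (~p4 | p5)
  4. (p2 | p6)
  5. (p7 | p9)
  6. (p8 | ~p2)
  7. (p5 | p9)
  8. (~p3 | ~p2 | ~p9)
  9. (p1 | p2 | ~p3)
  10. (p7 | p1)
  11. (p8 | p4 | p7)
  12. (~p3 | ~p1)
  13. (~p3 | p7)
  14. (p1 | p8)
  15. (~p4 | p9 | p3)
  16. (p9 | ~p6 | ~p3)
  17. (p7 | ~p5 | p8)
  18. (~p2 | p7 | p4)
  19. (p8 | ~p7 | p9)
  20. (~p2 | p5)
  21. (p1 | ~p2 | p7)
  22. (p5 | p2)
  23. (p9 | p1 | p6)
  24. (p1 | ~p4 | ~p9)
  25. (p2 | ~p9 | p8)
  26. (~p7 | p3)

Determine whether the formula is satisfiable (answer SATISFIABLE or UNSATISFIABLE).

Branch on p1: take p1 = True.
  then p3 is forced to False.
  then p7 is forced to False.
  then p9 is forced to True.
Try p2 = True.
  then p8 is forced to True.
  then p4 is forced to True.
  then p5 is forced to True.
p6 is now unconstrained; take p6 = False.
Every clause has at least one true literal under this assignment.
So p1=True, p2=True, p3=False, p4=True, p5=True, p6=False, p7=False, p8=True, p9=True is a satisfying assignment.

SATISFIABLE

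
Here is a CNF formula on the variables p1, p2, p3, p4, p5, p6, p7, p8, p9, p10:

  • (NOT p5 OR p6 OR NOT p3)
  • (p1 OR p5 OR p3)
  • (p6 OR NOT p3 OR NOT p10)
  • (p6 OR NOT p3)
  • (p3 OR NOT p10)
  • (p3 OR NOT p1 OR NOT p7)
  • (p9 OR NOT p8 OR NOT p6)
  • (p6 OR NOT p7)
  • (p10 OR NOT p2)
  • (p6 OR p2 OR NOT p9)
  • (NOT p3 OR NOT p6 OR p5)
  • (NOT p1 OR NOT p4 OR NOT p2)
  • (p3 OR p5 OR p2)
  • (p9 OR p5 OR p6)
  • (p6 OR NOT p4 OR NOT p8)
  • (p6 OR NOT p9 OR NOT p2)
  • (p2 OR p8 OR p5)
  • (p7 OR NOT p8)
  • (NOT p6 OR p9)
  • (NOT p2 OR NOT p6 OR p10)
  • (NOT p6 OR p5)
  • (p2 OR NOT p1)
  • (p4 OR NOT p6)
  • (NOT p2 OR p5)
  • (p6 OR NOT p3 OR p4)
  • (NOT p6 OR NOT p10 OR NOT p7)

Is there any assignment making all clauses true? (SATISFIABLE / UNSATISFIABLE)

Branch on p1: take p1 = False.
Set p2 = False and propagate.
Try p3 = True.
  then p6 is forced to True.
  then p5 is forced to True.
  then p9 is forced to True.
  then p4 is forced to True.
The remaining clauses are satisfied by p7 = False, p8 = False, p10 = True.
So p1=F, p2=F, p3=T, p4=T, p5=T, p6=T, p7=F, p8=F, p9=T, p10=T is a satisfying assignment.

SATISFIABLE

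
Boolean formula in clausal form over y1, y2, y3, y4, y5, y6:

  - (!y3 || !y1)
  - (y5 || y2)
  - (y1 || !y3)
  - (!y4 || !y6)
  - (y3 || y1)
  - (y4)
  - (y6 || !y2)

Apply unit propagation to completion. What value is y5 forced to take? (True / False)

True

(y4) stands alone — y4 = True.
(!y4 || !y6) with y4 = True leaves only !y6, so y6 = False.
(y6 || !y2) with y6 = False leaves only !y2, so y2 = False.
(y2 || y5) with y2 = False leaves only y5, so y5 = True.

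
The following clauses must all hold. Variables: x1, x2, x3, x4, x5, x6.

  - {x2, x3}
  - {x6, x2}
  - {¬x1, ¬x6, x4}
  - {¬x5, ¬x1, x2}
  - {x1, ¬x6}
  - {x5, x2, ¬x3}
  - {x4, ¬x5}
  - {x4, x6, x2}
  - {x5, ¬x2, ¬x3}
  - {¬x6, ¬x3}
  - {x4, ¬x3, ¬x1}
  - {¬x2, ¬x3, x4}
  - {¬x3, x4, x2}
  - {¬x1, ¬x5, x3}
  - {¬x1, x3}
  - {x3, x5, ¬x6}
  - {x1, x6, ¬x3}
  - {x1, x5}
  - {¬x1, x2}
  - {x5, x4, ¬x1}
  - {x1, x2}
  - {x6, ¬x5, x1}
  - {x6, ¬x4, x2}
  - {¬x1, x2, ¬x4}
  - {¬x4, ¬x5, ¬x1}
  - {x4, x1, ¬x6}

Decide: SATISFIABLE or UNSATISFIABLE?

UNSATISFIABLE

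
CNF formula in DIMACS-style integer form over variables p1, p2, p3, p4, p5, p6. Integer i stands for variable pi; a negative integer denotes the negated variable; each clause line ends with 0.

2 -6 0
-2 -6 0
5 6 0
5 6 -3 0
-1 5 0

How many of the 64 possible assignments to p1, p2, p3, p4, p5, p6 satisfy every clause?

Case analysis on p6 and p5:
  p6=1, p5=1: a clause becomes empty — 0.
  p6=1, p5=0: a clause becomes empty — 0.
  p6=0, p5=1: p1, p2, p3, p4 free → 2^4 = 16.
  p6=0, p5=0: a clause becomes empty — 0.
Total: 0 + 0 + 16 + 0 = 16.

16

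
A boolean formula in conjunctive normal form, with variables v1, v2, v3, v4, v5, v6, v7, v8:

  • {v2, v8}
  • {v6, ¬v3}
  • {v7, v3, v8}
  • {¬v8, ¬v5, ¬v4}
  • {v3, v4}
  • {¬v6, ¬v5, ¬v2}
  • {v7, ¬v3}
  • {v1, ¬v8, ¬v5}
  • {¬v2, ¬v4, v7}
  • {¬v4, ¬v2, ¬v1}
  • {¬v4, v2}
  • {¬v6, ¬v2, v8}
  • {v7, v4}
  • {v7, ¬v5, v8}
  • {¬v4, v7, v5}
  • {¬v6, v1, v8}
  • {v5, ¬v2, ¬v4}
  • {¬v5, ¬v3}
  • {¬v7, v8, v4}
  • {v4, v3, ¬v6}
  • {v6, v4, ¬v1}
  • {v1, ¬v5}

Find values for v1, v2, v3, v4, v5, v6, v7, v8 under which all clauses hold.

v1=T  v2=T  v3=T  v4=F  v5=F  v6=T  v7=T  v8=T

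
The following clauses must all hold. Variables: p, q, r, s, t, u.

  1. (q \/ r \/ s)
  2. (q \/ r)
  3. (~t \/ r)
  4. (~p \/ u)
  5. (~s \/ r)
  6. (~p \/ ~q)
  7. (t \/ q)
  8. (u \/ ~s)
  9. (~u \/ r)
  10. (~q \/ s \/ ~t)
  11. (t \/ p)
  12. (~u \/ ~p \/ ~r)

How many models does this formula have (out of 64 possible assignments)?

Satisfying assignments:
  p=F q=F r=T s=F t=T u=F
  p=F q=F r=T s=F t=T u=T
  p=F q=F r=T s=T t=T u=T
  p=F q=T r=T s=T t=T u=T
Count: 4.

4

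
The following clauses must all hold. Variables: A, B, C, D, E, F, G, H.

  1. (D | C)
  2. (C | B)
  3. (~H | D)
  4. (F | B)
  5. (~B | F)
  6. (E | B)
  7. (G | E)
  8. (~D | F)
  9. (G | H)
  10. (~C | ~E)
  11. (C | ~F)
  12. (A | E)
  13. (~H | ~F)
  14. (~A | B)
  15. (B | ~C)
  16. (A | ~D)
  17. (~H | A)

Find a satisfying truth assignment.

Pure literal: G appears only positively; assign G = True.
Branch on A: take A = True.
  then B is forced to True.
  then F is forced to True.
  then C is forced to True.
  then E is forced to False.
  then H is forced to False.
D is now unconstrained; take D = True.

A = T, B = T, C = T, D = T, E = F, F = T, G = T, H = F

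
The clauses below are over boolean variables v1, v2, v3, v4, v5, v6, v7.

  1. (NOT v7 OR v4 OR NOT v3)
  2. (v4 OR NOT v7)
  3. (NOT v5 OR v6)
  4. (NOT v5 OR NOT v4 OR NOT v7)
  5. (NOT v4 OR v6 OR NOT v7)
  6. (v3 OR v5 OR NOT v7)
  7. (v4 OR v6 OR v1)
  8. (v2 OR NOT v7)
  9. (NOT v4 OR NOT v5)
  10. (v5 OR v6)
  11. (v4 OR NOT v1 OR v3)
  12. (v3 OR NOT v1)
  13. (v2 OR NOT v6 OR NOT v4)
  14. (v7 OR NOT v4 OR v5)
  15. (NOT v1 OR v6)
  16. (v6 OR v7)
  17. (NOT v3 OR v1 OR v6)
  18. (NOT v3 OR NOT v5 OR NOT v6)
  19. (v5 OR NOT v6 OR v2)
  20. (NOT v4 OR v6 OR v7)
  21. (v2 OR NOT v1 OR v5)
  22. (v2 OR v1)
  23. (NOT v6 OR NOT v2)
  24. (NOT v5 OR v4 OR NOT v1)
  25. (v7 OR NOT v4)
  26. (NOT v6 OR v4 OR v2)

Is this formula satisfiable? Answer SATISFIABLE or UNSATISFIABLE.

UNSATISFIABLE

v4 = True:
  propagation gives v5=False, v6=True, v2=True; an empty clause results — contradiction.
v4 = False:
  propagation gives v7=False, v6=True, v2=False; an empty clause results — contradiction.
Every branch closes, so no satisfying assignment exists.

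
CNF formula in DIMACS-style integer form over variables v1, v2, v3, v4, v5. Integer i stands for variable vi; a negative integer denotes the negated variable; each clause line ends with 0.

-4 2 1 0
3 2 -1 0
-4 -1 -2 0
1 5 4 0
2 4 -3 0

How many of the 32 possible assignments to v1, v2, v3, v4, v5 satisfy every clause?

13

Split on v1, then v2.
  v1=T, v2=T: remaining (v3,v4,v5) ∈ {(F,F,F); (F,F,T); (T,F,F); (T,F,T)} — 4.
  v1=T, v2=F: remaining (v3,v4,v5) ∈ {(T,T,F); (T,T,T)} — 2.
  v1=F, v2=T: v3 free; 3 ways for (v4,v5) × 2^1 = 6.
  v1=F, v2=F: remaining (v3,v4,v5) ∈ {(F,F,T)} — 1.
Total: 4 + 2 + 6 + 1 = 13.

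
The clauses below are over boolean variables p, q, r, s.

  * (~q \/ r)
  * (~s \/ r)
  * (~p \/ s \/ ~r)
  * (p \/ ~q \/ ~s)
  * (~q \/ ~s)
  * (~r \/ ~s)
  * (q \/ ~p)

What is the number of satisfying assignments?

3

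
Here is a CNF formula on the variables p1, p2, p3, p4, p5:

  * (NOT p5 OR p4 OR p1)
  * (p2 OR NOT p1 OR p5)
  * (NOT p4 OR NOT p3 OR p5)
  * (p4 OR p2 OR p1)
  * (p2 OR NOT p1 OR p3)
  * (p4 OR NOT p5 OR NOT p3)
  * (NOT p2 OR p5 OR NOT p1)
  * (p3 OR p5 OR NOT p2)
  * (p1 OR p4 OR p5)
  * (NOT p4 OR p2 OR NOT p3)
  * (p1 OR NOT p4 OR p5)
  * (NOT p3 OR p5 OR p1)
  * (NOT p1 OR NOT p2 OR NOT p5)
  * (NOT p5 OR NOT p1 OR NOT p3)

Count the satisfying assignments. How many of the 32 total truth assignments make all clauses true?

3

Satisfying assignments:
  p1=0 p2=0 p3=0 p4=1 p5=1
  p1=0 p2=1 p3=0 p4=1 p5=1
  p1=0 p2=1 p3=1 p4=1 p5=1
Count: 3.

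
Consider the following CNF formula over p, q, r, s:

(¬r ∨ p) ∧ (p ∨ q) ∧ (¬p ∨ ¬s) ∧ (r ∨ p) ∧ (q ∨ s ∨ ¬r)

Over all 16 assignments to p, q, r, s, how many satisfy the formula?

The models are:
  p=1 q=0 r=0 s=0
  p=1 q=1 r=0 s=0
  p=1 q=1 r=1 s=0
Count: 3.

3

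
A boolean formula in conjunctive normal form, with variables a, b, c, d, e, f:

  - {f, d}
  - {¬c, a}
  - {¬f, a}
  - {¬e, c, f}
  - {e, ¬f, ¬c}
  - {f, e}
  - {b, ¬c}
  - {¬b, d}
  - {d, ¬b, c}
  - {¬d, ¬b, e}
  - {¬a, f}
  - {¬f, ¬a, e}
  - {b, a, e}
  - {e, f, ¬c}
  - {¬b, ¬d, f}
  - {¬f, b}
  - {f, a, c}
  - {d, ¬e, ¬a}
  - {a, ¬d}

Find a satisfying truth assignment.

Try a = True.
  then f is forced to True.
  then e is forced to True.
  then b is forced to True.
  then d is forced to True.
c is now unconstrained; take c = True.

a=1  b=1  c=1  d=1  e=1  f=1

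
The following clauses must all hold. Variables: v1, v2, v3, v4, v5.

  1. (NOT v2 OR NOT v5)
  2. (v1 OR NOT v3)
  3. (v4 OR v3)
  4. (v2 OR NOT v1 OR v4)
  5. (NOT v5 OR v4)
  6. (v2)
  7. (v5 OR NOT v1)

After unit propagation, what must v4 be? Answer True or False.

(v2) is a unit clause: v2 = True.
(NOT v2 OR NOT v5): since v2 = True, the clause reduces to (NOT v5). v5 = False.
(NOT v1 OR v5) with v5 = False leaves only NOT v1, so v1 = False.
(NOT v3 OR v1) with v1 = False leaves only NOT v3, so v3 = False.
In (v3 OR v4), v3 is now false; v4 must hold, so v4 = True.

True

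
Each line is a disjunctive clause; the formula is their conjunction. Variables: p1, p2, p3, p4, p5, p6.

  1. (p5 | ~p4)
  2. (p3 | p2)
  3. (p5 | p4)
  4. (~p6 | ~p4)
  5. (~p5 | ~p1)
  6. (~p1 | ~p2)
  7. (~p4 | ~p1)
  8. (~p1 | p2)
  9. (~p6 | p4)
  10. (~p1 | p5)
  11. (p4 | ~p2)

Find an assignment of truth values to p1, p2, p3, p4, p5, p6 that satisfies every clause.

p1 = F, p2 = F, p3 = T, p4 = T, p5 = T, p6 = F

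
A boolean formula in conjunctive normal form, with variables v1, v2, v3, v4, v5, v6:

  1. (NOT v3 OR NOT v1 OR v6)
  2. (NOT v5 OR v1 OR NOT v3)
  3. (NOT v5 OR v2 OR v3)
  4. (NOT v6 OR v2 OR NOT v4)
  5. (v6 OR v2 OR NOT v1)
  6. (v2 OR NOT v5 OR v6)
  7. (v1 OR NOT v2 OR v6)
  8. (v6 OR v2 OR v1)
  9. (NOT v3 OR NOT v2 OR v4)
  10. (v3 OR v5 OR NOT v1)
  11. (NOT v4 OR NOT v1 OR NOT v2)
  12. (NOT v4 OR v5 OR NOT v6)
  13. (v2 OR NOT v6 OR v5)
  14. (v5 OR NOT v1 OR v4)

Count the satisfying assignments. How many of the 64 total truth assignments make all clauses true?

6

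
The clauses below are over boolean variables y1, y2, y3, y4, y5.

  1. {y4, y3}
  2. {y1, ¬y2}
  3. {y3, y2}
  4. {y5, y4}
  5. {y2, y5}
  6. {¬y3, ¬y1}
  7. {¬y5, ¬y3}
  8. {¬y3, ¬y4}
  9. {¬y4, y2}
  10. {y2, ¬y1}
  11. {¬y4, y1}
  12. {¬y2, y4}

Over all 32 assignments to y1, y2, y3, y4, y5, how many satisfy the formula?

The models are:
  y1=1 y2=1 y3=0 y4=1 y5=0
  y1=1 y2=1 y3=0 y4=1 y5=1
Count: 2.

2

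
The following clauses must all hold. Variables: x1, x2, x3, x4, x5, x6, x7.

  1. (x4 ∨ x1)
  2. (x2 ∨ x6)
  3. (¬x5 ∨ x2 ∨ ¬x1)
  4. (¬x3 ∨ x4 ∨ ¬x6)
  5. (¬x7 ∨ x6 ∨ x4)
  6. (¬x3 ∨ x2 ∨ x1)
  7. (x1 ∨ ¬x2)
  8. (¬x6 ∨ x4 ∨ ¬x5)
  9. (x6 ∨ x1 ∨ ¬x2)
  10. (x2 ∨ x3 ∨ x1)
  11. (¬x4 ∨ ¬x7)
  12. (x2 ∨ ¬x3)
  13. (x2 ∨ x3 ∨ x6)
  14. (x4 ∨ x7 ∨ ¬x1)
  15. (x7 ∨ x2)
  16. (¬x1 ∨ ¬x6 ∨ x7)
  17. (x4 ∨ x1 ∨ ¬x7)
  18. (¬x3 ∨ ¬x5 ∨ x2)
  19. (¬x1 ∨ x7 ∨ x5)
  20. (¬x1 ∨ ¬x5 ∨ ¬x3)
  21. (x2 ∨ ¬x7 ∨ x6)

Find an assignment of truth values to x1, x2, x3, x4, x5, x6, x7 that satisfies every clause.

x1 = T, x2 = T, x3 = F, x4 = T, x5 = T, x6 = F, x7 = F

Check each clause:
  1. (x4 ∨ x1) — x1 is true.
  2. (x2 ∨ x6) — x2 is true.
  3. (¬x1 ∨ x2 ∨ ¬x5) — x2 is true.
  4. (¬x6 ∨ x4 ∨ ¬x3) — ¬x6 is true.
  5. (x6 ∨ x4 ∨ ¬x7) — ¬x7 is true.
  6. (x2 ∨ x1 ∨ ¬x3) — x1 is true.
  7. (x1 ∨ ¬x2) — x1 is true.
  8. (¬x6 ∨ ¬x5 ∨ x4) — ¬x6 is true.
  9. (x6 ∨ ¬x2 ∨ x1) — x1 is true.
  10. (x1 ∨ x2 ∨ x3) — x1 is true.
  11. (¬x4 ∨ ¬x7) — ¬x7 is true.
  12. (¬x3 ∨ x2) — x2 is true.
  13. (x6 ∨ x3 ∨ x2) — x2 is true.
  14. (¬x1 ∨ x4 ∨ x7) — x4 is true.
  15. (x2 ∨ x7) — x2 is true.
  16. (¬x1 ∨ x7 ∨ ¬x6) — ¬x6 is true.
  17. (x1 ∨ x4 ∨ ¬x7) — x1 is true.
  18. (¬x3 ∨ x2 ∨ ¬x5) — x2 is true.
  19. (¬x1 ∨ x7 ∨ x5) — x5 is true.
  20. (¬x5 ∨ ¬x1 ∨ ¬x3) — ¬x3 is true.
  21. (x6 ∨ ¬x7 ∨ x2) — ¬x7 is true.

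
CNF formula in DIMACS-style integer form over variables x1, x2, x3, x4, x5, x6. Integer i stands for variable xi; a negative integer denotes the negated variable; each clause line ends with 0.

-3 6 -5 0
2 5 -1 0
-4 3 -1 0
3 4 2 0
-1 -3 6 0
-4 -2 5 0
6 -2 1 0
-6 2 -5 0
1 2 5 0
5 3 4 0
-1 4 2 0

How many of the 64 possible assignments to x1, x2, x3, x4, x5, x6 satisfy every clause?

11

Case analysis on x2 and x1:
  x2=T, x1=T: 5 of the 16 assignments to (x3,x4,x5,x6) work.
  x2=T, x1=F: 5 of the 16 assignments to (x3,x4,x5,x6) work.
  x2=F, x1=T: a clause becomes empty — 0.
  x2=F, x1=F: remaining (x3,x4,x5,x6) ∈ {(F,T,T,F)} — 1.
Total: 5 + 5 + 0 + 1 = 11.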